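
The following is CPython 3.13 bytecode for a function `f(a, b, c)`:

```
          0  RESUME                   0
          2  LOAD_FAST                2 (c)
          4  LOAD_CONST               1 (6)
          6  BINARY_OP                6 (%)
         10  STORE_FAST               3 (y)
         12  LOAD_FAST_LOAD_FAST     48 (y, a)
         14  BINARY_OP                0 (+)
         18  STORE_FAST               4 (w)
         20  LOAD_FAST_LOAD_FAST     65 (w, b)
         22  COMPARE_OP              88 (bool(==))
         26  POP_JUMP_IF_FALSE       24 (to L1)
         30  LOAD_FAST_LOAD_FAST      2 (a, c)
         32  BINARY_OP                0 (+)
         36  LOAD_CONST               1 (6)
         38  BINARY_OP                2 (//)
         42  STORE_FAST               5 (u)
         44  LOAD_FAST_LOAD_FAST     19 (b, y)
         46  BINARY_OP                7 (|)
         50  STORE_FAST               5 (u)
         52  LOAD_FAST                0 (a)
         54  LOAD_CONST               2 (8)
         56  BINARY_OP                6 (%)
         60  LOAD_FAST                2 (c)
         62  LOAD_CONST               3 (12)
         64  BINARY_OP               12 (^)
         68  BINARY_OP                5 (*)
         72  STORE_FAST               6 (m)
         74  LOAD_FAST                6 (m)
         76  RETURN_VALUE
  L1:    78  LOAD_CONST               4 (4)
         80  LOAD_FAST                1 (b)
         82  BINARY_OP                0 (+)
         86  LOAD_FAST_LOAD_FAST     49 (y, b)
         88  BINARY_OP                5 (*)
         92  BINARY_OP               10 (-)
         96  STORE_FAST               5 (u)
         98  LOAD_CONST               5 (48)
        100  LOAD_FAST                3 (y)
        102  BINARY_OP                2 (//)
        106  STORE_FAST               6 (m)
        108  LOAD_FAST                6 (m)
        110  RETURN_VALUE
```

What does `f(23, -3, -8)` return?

12

LOAD_FAST c → push -8. Stack: [-8]
LOAD_CONST → push 6. Stack: [-8, 6]
BINARY_OP % → -8 % 6 = 4. Stack: [4]
STORE_FAST y → y=4. Stack: []
LOAD_FAST_LOAD_FAST y,a → push 4,23. Stack: [4, 23]
BINARY_OP + → 4 + 23 = 27. Stack: [27]
STORE_FAST w → w=27. Stack: []
LOAD_FAST_LOAD_FAST w,b → push 27,-3. Stack: [27, -3]
COMPARE_OP bool(==) → 27 vs -3 = False. Stack: [False]
POP_JUMP_IF_FALSE → pop False; jump. Stack: []
LOAD_CONST → push 4. Stack: [4]
LOAD_FAST b → push -3. Stack: [4, -3]
BINARY_OP + → 4 + -3 = 1. Stack: [1]
LOAD_FAST_LOAD_FAST y,b → push 4,-3. Stack: [1, 4, -3]
BINARY_OP * → 4 * -3 = -12. Stack: [1, -12]
BINARY_OP - → 1 - -12 = 13. Stack: [13]
STORE_FAST u → u=13. Stack: []
LOAD_CONST → push 48. Stack: [48]
LOAD_FAST y → push 4. Stack: [48, 4]
BINARY_OP // → 48 // 4 = 12. Stack: [12]
STORE_FAST m → m=12. Stack: []
LOAD_FAST m → push 12. Stack: [12]
RETURN_VALUE → return 12.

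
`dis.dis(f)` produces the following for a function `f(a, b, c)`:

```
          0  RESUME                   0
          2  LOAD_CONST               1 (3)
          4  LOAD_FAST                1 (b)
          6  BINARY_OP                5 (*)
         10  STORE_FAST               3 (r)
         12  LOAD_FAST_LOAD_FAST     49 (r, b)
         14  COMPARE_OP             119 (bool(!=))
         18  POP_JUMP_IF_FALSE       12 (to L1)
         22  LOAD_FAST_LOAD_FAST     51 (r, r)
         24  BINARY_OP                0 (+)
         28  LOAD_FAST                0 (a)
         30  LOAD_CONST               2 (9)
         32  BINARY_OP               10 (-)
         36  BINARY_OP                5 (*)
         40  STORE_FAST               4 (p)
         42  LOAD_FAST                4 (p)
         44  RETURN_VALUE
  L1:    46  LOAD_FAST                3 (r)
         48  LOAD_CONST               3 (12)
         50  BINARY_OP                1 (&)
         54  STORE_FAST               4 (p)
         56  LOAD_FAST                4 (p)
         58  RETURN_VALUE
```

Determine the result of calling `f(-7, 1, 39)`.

LOAD_CONST → push 3. Stack: [3]
LOAD_FAST b → push 1. Stack: [3, 1]
BINARY_OP * → 3 * 1 = 3. Stack: [3]
STORE_FAST r → r=3. Stack: []
LOAD_FAST_LOAD_FAST r,b → push 3,1. Stack: [3, 1]
COMPARE_OP bool(!=) → 3 vs 1 = True. Stack: [True]
POP_JUMP_IF_FALSE → pop True; no jump. Stack: []
LOAD_FAST_LOAD_FAST r,r → push 3,3. Stack: [3, 3]
BINARY_OP + → 3 + 3 = 6. Stack: [6]
LOAD_FAST a → push -7. Stack: [6, -7]
LOAD_CONST → push 9. Stack: [6, -7, 9]
BINARY_OP - → -7 - 9 = -16. Stack: [6, -16]
BINARY_OP * → 6 * -16 = -96. Stack: [-96]
STORE_FAST p → p=-96. Stack: []
LOAD_FAST p → push -96. Stack: [-96]
RETURN_VALUE → return -96.

-96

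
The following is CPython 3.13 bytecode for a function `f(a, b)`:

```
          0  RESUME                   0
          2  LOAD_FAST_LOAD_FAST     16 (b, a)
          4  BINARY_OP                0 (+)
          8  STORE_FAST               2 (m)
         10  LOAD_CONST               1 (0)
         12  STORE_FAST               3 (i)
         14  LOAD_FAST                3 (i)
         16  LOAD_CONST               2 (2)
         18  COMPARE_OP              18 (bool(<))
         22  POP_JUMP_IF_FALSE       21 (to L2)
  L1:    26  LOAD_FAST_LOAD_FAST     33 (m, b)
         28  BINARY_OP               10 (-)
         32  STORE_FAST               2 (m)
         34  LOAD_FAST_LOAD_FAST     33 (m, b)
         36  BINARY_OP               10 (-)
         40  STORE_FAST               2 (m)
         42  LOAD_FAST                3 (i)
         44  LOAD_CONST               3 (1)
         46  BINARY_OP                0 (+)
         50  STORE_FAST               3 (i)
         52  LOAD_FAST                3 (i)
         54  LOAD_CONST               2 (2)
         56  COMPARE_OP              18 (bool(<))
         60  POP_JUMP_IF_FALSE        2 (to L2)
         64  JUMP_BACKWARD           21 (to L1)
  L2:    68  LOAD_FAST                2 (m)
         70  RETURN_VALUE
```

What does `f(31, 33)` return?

LOAD_FAST_LOAD_FAST b,a → push 33,31. Stack: [33, 31]
BINARY_OP + → 33 + 31 = 64. Stack: [64]
STORE_FAST m → m=64. Stack: []
LOAD_CONST → push 0. Stack: [0]
STORE_FAST i → i=0. Stack: []
LOAD_FAST i → push 0. Stack: [0]
LOAD_CONST → push 2. Stack: [0, 2]
COMPARE_OP bool(<) → 0 vs 2 = True. Stack: [True]
POP_JUMP_IF_FALSE → pop True; no jump. Stack: []
LOAD_FAST_LOAD_FAST m,b → push 64,33. Stack: [64, 33]
BINARY_OP - → 64 - 33 = 31. Stack: [31]
STORE_FAST m → m=31. Stack: []
LOAD_FAST_LOAD_FAST m,b → push 31,33. Stack: [31, 33]
BINARY_OP - → 31 - 33 = -2. Stack: [-2]
STORE_FAST m → m=-2. Stack: []
LOAD_FAST i → push 0. Stack: [0]
LOAD_CONST → push 1. Stack: [0, 1]
BINARY_OP + → 0 + 1 = 1. Stack: [1]
STORE_FAST i → i=1. Stack: []
LOAD_FAST i → push 1. Stack: [1]
LOAD_CONST → push 2. Stack: [1, 2]
COMPARE_OP bool(<) → 1 vs 2 = True. Stack: [True]
POP_JUMP_IF_FALSE → pop True; no jump. Stack: []
LOAD_FAST_LOAD_FAST m,b → push -2,33. Stack: [-2, 33]
BINARY_OP - → -2 - 33 = -35. Stack: [-35]
STORE_FAST m → m=-35. Stack: []
LOAD_FAST_LOAD_FAST m,b → push -35,33. Stack: [-35, 33]
BINARY_OP - → -35 - 33 = -68. Stack: [-68]
STORE_FAST m → m=-68. Stack: []
LOAD_FAST i → push 1. Stack: [1]
LOAD_CONST → push 1. Stack: [1, 1]
BINARY_OP + → 1 + 1 = 2. Stack: [2]
STORE_FAST i → i=2. Stack: []
LOAD_FAST i → push 2. Stack: [2]
LOAD_CONST → push 2. Stack: [2, 2]
COMPARE_OP bool(<) → 2 vs 2 = False. Stack: [False]
POP_JUMP_IF_FALSE → pop False; jump. Stack: []
LOAD_FAST m → push -68. Stack: [-68]
RETURN_VALUE → return -68.

-68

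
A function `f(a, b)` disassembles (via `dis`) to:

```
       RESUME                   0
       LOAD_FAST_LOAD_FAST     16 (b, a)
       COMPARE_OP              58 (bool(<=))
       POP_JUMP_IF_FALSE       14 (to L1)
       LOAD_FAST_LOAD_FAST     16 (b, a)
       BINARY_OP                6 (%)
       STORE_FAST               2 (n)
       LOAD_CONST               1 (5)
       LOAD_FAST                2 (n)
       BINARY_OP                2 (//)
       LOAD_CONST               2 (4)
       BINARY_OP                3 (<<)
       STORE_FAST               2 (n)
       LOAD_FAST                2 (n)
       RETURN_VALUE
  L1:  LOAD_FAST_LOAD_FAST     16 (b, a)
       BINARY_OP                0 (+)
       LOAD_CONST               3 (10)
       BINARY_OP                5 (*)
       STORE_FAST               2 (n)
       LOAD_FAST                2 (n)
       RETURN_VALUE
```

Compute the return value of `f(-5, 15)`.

100

LOAD_FAST_LOAD_FAST b,a → push 15,-5. Stack: [15, -5]
COMPARE_OP bool(<=) → 15 vs -5 = False. Stack: [False]
POP_JUMP_IF_FALSE → pop False; jump. Stack: []
LOAD_FAST_LOAD_FAST b,a → push 15,-5. Stack: [15, -5]
BINARY_OP + → 15 + -5 = 10. Stack: [10]
LOAD_CONST → push 10. Stack: [10, 10]
BINARY_OP * → 10 * 10 = 100. Stack: [100]
STORE_FAST n → n=100. Stack: []
LOAD_FAST n → push 100. Stack: [100]
RETURN_VALUE → return 100.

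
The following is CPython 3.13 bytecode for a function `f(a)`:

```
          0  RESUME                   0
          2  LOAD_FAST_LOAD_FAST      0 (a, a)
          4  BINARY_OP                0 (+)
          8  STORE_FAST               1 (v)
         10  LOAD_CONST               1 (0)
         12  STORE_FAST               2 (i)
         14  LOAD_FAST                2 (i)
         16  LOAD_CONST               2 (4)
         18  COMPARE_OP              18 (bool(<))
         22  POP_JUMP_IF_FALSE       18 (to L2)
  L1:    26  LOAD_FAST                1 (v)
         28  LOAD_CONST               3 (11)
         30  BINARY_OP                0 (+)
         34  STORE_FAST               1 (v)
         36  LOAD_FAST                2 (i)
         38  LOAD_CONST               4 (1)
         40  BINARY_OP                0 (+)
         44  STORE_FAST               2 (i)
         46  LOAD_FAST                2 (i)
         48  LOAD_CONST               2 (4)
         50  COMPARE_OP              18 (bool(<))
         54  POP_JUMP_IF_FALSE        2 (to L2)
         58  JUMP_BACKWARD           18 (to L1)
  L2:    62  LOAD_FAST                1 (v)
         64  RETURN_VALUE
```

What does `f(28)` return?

100

LOAD_FAST_LOAD_FAST a,a → push 28,28. Stack: [28, 28]
BINARY_OP + → 28 + 28 = 56. Stack: [56]
STORE_FAST v → v=56. Stack: []
LOAD_CONST → push 0. Stack: [0]
STORE_FAST i → i=0. Stack: []
LOAD_FAST i → push 0. Stack: [0]
LOAD_CONST → push 4. Stack: [0, 4]
COMPARE_OP bool(<) → 0 vs 4 = True. Stack: [True]
POP_JUMP_IF_FALSE → pop True; no jump. Stack: []
LOAD_FAST v → push 56. Stack: [56]
LOAD_CONST → push 11. Stack: [56, 11]
BINARY_OP + → 56 + 11 = 67. Stack: [67]
STORE_FAST v → v=67. Stack: []
LOAD_FAST i → push 0. Stack: [0]
LOAD_CONST → push 1. Stack: [0, 1]
BINARY_OP + → 0 + 1 = 1. Stack: [1]
STORE_FAST i → i=1. Stack: []
LOAD_FAST i → push 1. Stack: [1]
LOAD_CONST → push 4. Stack: [1, 4]
COMPARE_OP bool(<) → 1 vs 4 = True. Stack: [True]
POP_JUMP_IF_FALSE → pop True; no jump. Stack: []
LOAD_FAST v → push 67. Stack: [67]
LOAD_CONST → push 11. Stack: [67, 11]
BINARY_OP + → 67 + 11 = 78. Stack: [78]
STORE_FAST v → v=78. Stack: []
LOAD_FAST i → push 1. Stack: [1]
LOAD_CONST → push 1. Stack: [1, 1]
BINARY_OP + → 1 + 1 = 2. Stack: [2]
STORE_FAST i → i=2. Stack: []
LOAD_FAST i → push 2. Stack: [2]
LOAD_CONST → push 4. Stack: [2, 4]
COMPARE_OP bool(<) → 2 vs 4 = True. Stack: [True]
POP_JUMP_IF_FALSE → pop True; no jump. Stack: []
LOAD_FAST v → push 78. Stack: [78]
LOAD_CONST → push 11. Stack: [78, 11]
BINARY_OP + → 78 + 11 = 89. Stack: [89]
STORE_FAST v → v=89. Stack: []
LOAD_FAST i → push 2. Stack: [2]
LOAD_CONST → push 1. Stack: [2, 1]
BINARY_OP + → 2 + 1 = 3. Stack: [3]
STORE_FAST i → i=3. Stack: []
LOAD_FAST i → push 3. Stack: [3]
LOAD_CONST → push 4. Stack: [3, 4]
COMPARE_OP bool(<) → 3 vs 4 = True. Stack: [True]
POP_JUMP_IF_FALSE → pop True; no jump. Stack: []
LOAD_FAST v → push 89. Stack: [89]
LOAD_CONST → push 11. Stack: [89, 11]
BINARY_OP + → 89 + 11 = 100. Stack: [100]
STORE_FAST v → v=100. Stack: []
LOAD_FAST i → push 3. Stack: [3]
LOAD_CONST → push 1. Stack: [3, 1]
BINARY_OP + → 3 + 1 = 4. Stack: [4]
STORE_FAST i → i=4. Stack: []
LOAD_FAST i → push 4. Stack: [4]
LOAD_CONST → push 4. Stack: [4, 4]
COMPARE_OP bool(<) → 4 vs 4 = False. Stack: [False]
POP_JUMP_IF_FALSE → pop False; jump. Stack: []
LOAD_FAST v → push 100. Stack: [100]
RETURN_VALUE → return 100.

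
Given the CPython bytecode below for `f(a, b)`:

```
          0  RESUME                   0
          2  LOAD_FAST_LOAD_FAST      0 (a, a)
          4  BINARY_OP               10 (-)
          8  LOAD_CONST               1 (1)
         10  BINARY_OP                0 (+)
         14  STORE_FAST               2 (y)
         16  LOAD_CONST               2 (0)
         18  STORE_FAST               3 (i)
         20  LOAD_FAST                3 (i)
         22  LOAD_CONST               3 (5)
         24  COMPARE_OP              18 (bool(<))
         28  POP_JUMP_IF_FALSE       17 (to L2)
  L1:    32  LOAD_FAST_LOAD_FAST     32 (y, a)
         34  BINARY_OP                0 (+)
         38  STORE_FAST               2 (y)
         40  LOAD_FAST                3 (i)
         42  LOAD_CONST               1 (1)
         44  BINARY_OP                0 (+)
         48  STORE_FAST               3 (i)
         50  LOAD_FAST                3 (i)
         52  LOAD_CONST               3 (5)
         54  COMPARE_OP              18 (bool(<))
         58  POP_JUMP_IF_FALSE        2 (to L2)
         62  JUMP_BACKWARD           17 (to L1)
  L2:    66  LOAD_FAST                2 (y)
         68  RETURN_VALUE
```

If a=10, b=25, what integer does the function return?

LOAD_FAST_LOAD_FAST a,a → push 10,10
BINARY_OP - → 10 - 10 = 0
LOAD_CONST → push 1
BINARY_OP + → 0 + 1 = 1
STORE_FAST y → y=1
LOAD_CONST → push 0
STORE_FAST i → i=0
LOAD_FAST i → push 0
LOAD_CONST → push 5
COMPARE_OP bool(<) → 0 vs 5 = True
POP_JUMP_IF_FALSE → pop True; no jump
LOAD_FAST_LOAD_FAST y,a → push 1,10
BINARY_OP + → 1 + 10 = 11
STORE_FAST y → y=11
LOAD_FAST i → push 0
LOAD_CONST → push 1
BINARY_OP + → 0 + 1 = 1
STORE_FAST i → i=1
LOAD_FAST i → push 1
LOAD_CONST → push 5
COMPARE_OP bool(<) → 1 vs 5 = True
POP_JUMP_IF_FALSE → pop True; no jump
LOAD_FAST_LOAD_FAST y,a → push 11,10
BINARY_OP + → 11 + 10 = 21
STORE_FAST y → y=21
LOAD_FAST i → push 1
LOAD_CONST → push 1
BINARY_OP + → 1 + 1 = 2
STORE_FAST i → i=2
LOAD_FAST i → push 2
LOAD_CONST → push 5
COMPARE_OP bool(<) → 2 vs 5 = True
POP_JUMP_IF_FALSE → pop True; no jump
LOAD_FAST_LOAD_FAST y,a → push 21,10
BINARY_OP + → 21 + 10 = 31
STORE_FAST y → y=31
LOAD_FAST i → push 2
LOAD_CONST → push 1
BINARY_OP + → 2 + 1 = 3
STORE_FAST i → i=3
LOAD_FAST i → push 3
LOAD_CONST → push 5
COMPARE_OP bool(<) → 3 vs 5 = True
POP_JUMP_IF_FALSE → pop True; no jump
LOAD_FAST_LOAD_FAST y,a → push 31,10
BINARY_OP + → 31 + 10 = 41
STORE_FAST y → y=41
LOAD_FAST i → push 3
LOAD_CONST → push 1
BINARY_OP + → 3 + 1 = 4
STORE_FAST i → i=4
LOAD_FAST i → push 4
LOAD_CONST → push 5
COMPARE_OP bool(<) → 4 vs 5 = True
POP_JUMP_IF_FALSE → pop True; no jump
LOAD_FAST_LOAD_FAST y,a → push 41,10
BINARY_OP + → 41 + 10 = 51
STORE_FAST y → y=51
LOAD_FAST i → push 4
LOAD_CONST → push 1
BINARY_OP + → 4 + 1 = 5
STORE_FAST i → i=5
LOAD_FAST i → push 5
LOAD_CONST → push 5
COMPARE_OP bool(<) → 5 vs 5 = False
POP_JUMP_IF_FALSE → pop False; jump
LOAD_FAST y → push 51
RETURN_VALUE → return 51.

51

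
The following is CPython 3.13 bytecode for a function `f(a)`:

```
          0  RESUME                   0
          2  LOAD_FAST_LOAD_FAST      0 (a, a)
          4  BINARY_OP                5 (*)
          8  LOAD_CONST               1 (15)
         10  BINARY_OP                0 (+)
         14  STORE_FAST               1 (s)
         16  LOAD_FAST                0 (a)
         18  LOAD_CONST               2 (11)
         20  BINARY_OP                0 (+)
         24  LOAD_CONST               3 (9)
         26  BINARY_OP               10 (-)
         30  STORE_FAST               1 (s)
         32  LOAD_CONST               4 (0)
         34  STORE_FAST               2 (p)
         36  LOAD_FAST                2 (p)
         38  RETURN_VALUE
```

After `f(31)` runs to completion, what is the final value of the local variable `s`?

33

LOAD_FAST_LOAD_FAST a,a → push 31,31. Stack: [31, 31]
BINARY_OP * → 31 * 31 = 961. Stack: [961]
LOAD_CONST → push 15. Stack: [961, 15]
BINARY_OP + → 961 + 15 = 976. Stack: [976]
STORE_FAST s → s=976. Stack: []
LOAD_FAST a → push 31. Stack: [31]
LOAD_CONST → push 11. Stack: [31, 11]
BINARY_OP + → 31 + 11 = 42. Stack: [42]
LOAD_CONST → push 9. Stack: [42, 9]
BINARY_OP - → 42 - 9 = 33. Stack: [33]
STORE_FAST s → s=33. Stack: []
LOAD_CONST → push 0. Stack: [0]
STORE_FAST p → p=0. Stack: []
LOAD_FAST p → push 0. Stack: [0]
RETURN_VALUE → return 0.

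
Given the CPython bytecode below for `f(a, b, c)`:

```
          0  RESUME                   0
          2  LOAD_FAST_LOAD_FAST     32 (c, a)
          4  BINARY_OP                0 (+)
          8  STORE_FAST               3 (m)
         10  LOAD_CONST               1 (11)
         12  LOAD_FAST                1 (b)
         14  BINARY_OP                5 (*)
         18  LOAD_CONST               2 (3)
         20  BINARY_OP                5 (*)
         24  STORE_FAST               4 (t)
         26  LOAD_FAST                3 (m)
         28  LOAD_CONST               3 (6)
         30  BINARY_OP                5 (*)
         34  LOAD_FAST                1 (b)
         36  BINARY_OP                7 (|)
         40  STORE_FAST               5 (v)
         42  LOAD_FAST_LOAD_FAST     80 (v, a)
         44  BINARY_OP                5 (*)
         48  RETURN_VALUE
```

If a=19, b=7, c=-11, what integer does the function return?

1045

LOAD_FAST_LOAD_FAST c,a → push -11,19. Stack: [-11, 19]
BINARY_OP + → -11 + 19 = 8. Stack: [8]
STORE_FAST m → m=8. Stack: []
LOAD_CONST → push 11. Stack: [11]
LOAD_FAST b → push 7. Stack: [11, 7]
BINARY_OP * → 11 * 7 = 77. Stack: [77]
LOAD_CONST → push 3. Stack: [77, 3]
BINARY_OP * → 77 * 3 = 231. Stack: [231]
STORE_FAST t → t=231. Stack: []
LOAD_FAST m → push 8. Stack: [8]
LOAD_CONST → push 6. Stack: [8, 6]
BINARY_OP * → 8 * 6 = 48. Stack: [48]
LOAD_FAST b → push 7. Stack: [48, 7]
BINARY_OP | → 48 | 7 = 55. Stack: [55]
STORE_FAST v → v=55. Stack: []
LOAD_FAST_LOAD_FAST v,a → push 55,19. Stack: [55, 19]
BINARY_OP * → 55 * 19 = 1045. Stack: [1045]
RETURN_VALUE → return 1045.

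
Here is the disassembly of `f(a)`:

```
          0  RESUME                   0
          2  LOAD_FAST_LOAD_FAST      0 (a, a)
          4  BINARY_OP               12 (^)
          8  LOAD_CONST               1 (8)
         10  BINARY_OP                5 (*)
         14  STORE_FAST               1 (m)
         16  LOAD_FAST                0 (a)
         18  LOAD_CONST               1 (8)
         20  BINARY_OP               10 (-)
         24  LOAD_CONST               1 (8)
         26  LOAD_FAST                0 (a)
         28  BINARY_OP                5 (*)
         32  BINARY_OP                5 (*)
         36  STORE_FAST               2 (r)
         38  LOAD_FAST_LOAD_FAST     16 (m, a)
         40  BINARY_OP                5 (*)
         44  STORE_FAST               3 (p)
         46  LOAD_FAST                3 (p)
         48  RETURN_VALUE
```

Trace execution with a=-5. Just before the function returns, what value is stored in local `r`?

520

LOAD_FAST_LOAD_FAST a,a → push -5,-5. Stack: [-5, -5]
BINARY_OP ^ → -5 ^ -5 = 0. Stack: [0]
LOAD_CONST → push 8. Stack: [0, 8]
BINARY_OP * → 0 * 8 = 0. Stack: [0]
STORE_FAST m → m=0. Stack: []
LOAD_FAST a → push -5. Stack: [-5]
LOAD_CONST → push 8. Stack: [-5, 8]
BINARY_OP - → -5 - 8 = -13. Stack: [-13]
LOAD_CONST → push 8. Stack: [-13, 8]
LOAD_FAST a → push -5. Stack: [-13, 8, -5]
BINARY_OP * → 8 * -5 = -40. Stack: [-13, -40]
BINARY_OP * → -13 * -40 = 520. Stack: [520]
STORE_FAST r → r=520. Stack: []
LOAD_FAST_LOAD_FAST m,a → push 0,-5. Stack: [0, -5]
BINARY_OP * → 0 * -5 = 0. Stack: [0]
STORE_FAST p → p=0. Stack: []
LOAD_FAST p → push 0. Stack: [0]
RETURN_VALUE → return 0.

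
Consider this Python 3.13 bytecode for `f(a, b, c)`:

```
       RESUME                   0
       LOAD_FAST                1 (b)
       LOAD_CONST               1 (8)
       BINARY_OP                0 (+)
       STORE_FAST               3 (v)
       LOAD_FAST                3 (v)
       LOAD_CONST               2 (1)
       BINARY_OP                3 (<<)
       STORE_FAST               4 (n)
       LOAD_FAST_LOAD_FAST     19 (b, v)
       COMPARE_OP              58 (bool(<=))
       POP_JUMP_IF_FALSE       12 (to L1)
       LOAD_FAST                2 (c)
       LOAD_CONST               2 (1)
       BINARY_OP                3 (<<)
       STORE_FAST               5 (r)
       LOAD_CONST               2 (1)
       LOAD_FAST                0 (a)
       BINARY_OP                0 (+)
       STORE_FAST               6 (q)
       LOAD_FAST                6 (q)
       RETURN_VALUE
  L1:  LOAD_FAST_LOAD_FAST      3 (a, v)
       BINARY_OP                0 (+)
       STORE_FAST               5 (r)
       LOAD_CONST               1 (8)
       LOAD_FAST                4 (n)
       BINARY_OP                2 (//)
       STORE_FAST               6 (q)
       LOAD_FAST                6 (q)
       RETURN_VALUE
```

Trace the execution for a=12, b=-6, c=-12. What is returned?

13

LOAD_FAST b → push -6. Stack: [-6]
LOAD_CONST → push 8. Stack: [-6, 8]
BINARY_OP + → -6 + 8 = 2. Stack: [2]
STORE_FAST v → v=2. Stack: []
LOAD_FAST v → push 2. Stack: [2]
LOAD_CONST → push 1. Stack: [2, 1]
BINARY_OP << → 2 << 1 = 4. Stack: [4]
STORE_FAST n → n=4. Stack: []
LOAD_FAST_LOAD_FAST b,v → push -6,2. Stack: [-6, 2]
COMPARE_OP bool(<=) → -6 vs 2 = True. Stack: [True]
POP_JUMP_IF_FALSE → pop True; no jump. Stack: []
LOAD_FAST c → push -12. Stack: [-12]
LOAD_CONST → push 1. Stack: [-12, 1]
BINARY_OP << → -12 << 1 = -24. Stack: [-24]
STORE_FAST r → r=-24. Stack: []
LOAD_CONST → push 1. Stack: [1]
LOAD_FAST a → push 12. Stack: [1, 12]
BINARY_OP + → 1 + 12 = 13. Stack: [13]
STORE_FAST q → q=13. Stack: []
LOAD_FAST q → push 13. Stack: [13]
RETURN_VALUE → return 13.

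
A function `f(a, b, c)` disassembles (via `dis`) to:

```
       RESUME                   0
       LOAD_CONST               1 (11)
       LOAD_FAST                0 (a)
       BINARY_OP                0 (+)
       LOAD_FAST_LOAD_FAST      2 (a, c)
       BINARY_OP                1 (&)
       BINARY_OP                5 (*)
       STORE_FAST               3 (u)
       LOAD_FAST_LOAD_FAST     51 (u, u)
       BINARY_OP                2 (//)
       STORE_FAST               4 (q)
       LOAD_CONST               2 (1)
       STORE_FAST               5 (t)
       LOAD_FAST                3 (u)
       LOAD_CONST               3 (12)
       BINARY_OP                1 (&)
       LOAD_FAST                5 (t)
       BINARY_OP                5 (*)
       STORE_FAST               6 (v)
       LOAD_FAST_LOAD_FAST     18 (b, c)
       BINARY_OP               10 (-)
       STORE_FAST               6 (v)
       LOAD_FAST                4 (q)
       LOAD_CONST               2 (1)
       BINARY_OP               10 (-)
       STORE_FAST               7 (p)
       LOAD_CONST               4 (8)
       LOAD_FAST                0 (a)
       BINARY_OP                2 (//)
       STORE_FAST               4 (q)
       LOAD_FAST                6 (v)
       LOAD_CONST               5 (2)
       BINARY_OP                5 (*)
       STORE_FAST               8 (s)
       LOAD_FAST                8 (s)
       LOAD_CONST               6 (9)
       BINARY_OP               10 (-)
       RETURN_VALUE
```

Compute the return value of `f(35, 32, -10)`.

LOAD_CONST → push 11. Stack: [11]
LOAD_FAST a → push 35. Stack: [11, 35]
BINARY_OP + → 11 + 35 = 46. Stack: [46]
LOAD_FAST_LOAD_FAST a,c → push 35,-10. Stack: [46, 35, -10]
BINARY_OP & → 35 & -10 = 34. Stack: [46, 34]
BINARY_OP * → 46 * 34 = 1564. Stack: [1564]
STORE_FAST u → u=1564. Stack: []
LOAD_FAST_LOAD_FAST u,u → push 1564,1564. Stack: [1564, 1564]
BINARY_OP // → 1564 // 1564 = 1. Stack: [1]
STORE_FAST q → q=1. Stack: []
LOAD_CONST → push 1. Stack: [1]
STORE_FAST t → t=1. Stack: []
LOAD_FAST u → push 1564. Stack: [1564]
LOAD_CONST → push 12. Stack: [1564, 12]
BINARY_OP & → 1564 & 12 = 12. Stack: [12]
LOAD_FAST t → push 1. Stack: [12, 1]
BINARY_OP * → 12 * 1 = 12. Stack: [12]
STORE_FAST v → v=12. Stack: []
LOAD_FAST_LOAD_FAST b,c → push 32,-10. Stack: [32, -10]
BINARY_OP - → 32 - -10 = 42. Stack: [42]
STORE_FAST v → v=42. Stack: []
LOAD_FAST q → push 1. Stack: [1]
LOAD_CONST → push 1. Stack: [1, 1]
BINARY_OP - → 1 - 1 = 0. Stack: [0]
STORE_FAST p → p=0. Stack: []
LOAD_CONST → push 8. Stack: [8]
LOAD_FAST a → push 35. Stack: [8, 35]
BINARY_OP // → 8 // 35 = 0. Stack: [0]
STORE_FAST q → q=0. Stack: []
LOAD_FAST v → push 42. Stack: [42]
LOAD_CONST → push 2. Stack: [42, 2]
BINARY_OP * → 42 * 2 = 84. Stack: [84]
STORE_FAST s → s=84. Stack: []
LOAD_FAST s → push 84. Stack: [84]
LOAD_CONST → push 9. Stack: [84, 9]
BINARY_OP - → 84 - 9 = 75. Stack: [75]
RETURN_VALUE → return 75.

75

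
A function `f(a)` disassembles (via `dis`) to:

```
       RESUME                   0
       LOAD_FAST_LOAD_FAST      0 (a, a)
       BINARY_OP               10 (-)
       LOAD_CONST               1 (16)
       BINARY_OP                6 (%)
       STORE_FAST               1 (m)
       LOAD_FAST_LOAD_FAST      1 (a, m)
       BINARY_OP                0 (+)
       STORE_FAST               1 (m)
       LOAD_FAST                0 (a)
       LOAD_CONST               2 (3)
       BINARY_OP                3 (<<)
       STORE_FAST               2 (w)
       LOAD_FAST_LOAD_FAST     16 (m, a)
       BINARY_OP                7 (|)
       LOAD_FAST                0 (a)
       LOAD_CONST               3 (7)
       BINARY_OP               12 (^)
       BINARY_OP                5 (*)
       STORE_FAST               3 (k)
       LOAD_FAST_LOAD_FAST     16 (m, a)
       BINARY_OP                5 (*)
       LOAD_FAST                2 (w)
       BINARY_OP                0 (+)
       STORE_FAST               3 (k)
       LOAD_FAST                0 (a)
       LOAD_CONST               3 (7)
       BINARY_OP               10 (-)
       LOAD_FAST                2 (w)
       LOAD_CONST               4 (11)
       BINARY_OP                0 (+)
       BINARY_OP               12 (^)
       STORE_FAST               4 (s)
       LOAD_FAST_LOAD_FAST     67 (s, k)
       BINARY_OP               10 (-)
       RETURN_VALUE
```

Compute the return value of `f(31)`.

-926

LOAD_FAST_LOAD_FAST a,a → push 31,31. Stack: [31, 31]
BINARY_OP - → 31 - 31 = 0. Stack: [0]
LOAD_CONST → push 16. Stack: [0, 16]
BINARY_OP % → 0 % 16 = 0. Stack: [0]
STORE_FAST m → m=0. Stack: []
LOAD_FAST_LOAD_FAST a,m → push 31,0. Stack: [31, 0]
BINARY_OP + → 31 + 0 = 31. Stack: [31]
STORE_FAST m → m=31. Stack: []
LOAD_FAST a → push 31. Stack: [31]
LOAD_CONST → push 3. Stack: [31, 3]
BINARY_OP << → 31 << 3 = 248. Stack: [248]
STORE_FAST w → w=248. Stack: []
LOAD_FAST_LOAD_FAST m,a → push 31,31. Stack: [31, 31]
BINARY_OP | → 31 | 31 = 31. Stack: [31]
LOAD_FAST a → push 31. Stack: [31, 31]
LOAD_CONST → push 7. Stack: [31, 31, 7]
BINARY_OP ^ → 31 ^ 7 = 24. Stack: [31, 24]
BINARY_OP * → 31 * 24 = 744. Stack: [744]
STORE_FAST k → k=744. Stack: []
LOAD_FAST_LOAD_FAST m,a → push 31,31. Stack: [31, 31]
BINARY_OP * → 31 * 31 = 961. Stack: [961]
LOAD_FAST w → push 248. Stack: [961, 248]
BINARY_OP + → 961 + 248 = 1209. Stack: [1209]
STORE_FAST k → k=1209. Stack: []
LOAD_FAST a → push 31. Stack: [31]
LOAD_CONST → push 7. Stack: [31, 7]
BINARY_OP - → 31 - 7 = 24. Stack: [24]
LOAD_FAST w → push 248. Stack: [24, 248]
LOAD_CONST → push 11. Stack: [24, 248, 11]
BINARY_OP + → 248 + 11 = 259. Stack: [24, 259]
BINARY_OP ^ → 24 ^ 259 = 283. Stack: [283]
STORE_FAST s → s=283. Stack: []
LOAD_FAST_LOAD_FAST s,k → push 283,1209. Stack: [283, 1209]
BINARY_OP - → 283 - 1209 = -926. Stack: [-926]
RETURN_VALUE → return -926.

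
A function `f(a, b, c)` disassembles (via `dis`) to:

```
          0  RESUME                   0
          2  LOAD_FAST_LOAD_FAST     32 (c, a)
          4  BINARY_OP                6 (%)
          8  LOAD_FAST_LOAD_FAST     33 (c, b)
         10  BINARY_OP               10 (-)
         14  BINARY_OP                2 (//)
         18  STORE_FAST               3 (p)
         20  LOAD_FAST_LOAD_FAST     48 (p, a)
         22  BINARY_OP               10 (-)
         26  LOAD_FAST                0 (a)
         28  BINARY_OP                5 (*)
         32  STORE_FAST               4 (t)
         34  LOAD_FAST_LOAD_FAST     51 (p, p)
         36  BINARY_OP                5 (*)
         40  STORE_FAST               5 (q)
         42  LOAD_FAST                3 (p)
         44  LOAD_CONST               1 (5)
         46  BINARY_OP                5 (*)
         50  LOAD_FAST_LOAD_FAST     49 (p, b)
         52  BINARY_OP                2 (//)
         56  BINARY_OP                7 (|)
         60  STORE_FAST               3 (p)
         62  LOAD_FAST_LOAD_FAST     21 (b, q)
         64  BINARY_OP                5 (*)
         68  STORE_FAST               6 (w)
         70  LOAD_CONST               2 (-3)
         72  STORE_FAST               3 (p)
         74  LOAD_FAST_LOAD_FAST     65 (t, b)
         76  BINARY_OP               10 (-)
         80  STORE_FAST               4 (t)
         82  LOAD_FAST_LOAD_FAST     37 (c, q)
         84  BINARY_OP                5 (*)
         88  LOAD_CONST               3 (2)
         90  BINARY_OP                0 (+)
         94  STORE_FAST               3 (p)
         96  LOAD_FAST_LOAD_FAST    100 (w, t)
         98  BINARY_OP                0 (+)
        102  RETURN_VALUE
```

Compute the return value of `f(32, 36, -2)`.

-1056

LOAD_FAST_LOAD_FAST c,a → push -2,32. Stack: [-2, 32]
BINARY_OP % → -2 % 32 = 30. Stack: [30]
LOAD_FAST_LOAD_FAST c,b → push -2,36. Stack: [30, -2, 36]
BINARY_OP - → -2 - 36 = -38. Stack: [30, -38]
BINARY_OP // → 30 // -38 = -1. Stack: [-1]
STORE_FAST p → p=-1. Stack: []
LOAD_FAST_LOAD_FAST p,a → push -1,32. Stack: [-1, 32]
BINARY_OP - → -1 - 32 = -33. Stack: [-33]
LOAD_FAST a → push 32. Stack: [-33, 32]
BINARY_OP * → -33 * 32 = -1056. Stack: [-1056]
STORE_FAST t → t=-1056. Stack: []
LOAD_FAST_LOAD_FAST p,p → push -1,-1. Stack: [-1, -1]
BINARY_OP * → -1 * -1 = 1. Stack: [1]
STORE_FAST q → q=1. Stack: []
LOAD_FAST p → push -1. Stack: [-1]
LOAD_CONST → push 5. Stack: [-1, 5]
BINARY_OP * → -1 * 5 = -5. Stack: [-5]
LOAD_FAST_LOAD_FAST p,b → push -1,36. Stack: [-5, -1, 36]
BINARY_OP // → -1 // 36 = -1. Stack: [-5, -1]
BINARY_OP | → -5 | -1 = -1. Stack: [-1]
STORE_FAST p → p=-1. Stack: []
LOAD_FAST_LOAD_FAST b,q → push 36,1. Stack: [36, 1]
BINARY_OP * → 36 * 1 = 36. Stack: [36]
STORE_FAST w → w=36. Stack: []
LOAD_CONST → push -3. Stack: [-3]
STORE_FAST p → p=-3. Stack: []
LOAD_FAST_LOAD_FAST t,b → push -1056,36. Stack: [-1056, 36]
BINARY_OP - → -1056 - 36 = -1092. Stack: [-1092]
STORE_FAST t → t=-1092. Stack: []
LOAD_FAST_LOAD_FAST c,q → push -2,1. Stack: [-2, 1]
BINARY_OP * → -2 * 1 = -2. Stack: [-2]
LOAD_CONST → push 2. Stack: [-2, 2]
BINARY_OP + → -2 + 2 = 0. Stack: [0]
STORE_FAST p → p=0. Stack: []
LOAD_FAST_LOAD_FAST w,t → push 36,-1092. Stack: [36, -1092]
BINARY_OP + → 36 + -1092 = -1056. Stack: [-1056]
RETURN_VALUE → return -1056.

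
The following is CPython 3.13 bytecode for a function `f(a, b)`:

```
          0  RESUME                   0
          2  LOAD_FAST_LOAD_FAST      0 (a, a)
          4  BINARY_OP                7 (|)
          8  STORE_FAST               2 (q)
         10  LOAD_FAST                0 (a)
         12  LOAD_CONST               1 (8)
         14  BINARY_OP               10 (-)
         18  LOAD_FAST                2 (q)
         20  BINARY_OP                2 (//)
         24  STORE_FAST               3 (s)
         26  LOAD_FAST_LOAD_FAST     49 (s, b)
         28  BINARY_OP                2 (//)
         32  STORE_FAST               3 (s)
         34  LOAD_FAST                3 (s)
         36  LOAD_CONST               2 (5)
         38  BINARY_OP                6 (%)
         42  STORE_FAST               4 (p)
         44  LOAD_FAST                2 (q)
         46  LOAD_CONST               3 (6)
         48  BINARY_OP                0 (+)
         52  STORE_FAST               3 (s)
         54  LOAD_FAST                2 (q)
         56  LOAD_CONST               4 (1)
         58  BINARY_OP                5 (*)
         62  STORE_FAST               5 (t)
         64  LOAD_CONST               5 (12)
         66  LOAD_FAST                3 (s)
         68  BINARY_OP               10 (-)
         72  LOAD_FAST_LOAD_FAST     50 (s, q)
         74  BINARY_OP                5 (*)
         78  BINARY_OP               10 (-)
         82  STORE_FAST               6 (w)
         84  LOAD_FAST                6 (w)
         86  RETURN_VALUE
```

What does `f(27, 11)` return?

-912

LOAD_FAST_LOAD_FAST a,a → push 27,27. Stack: [27, 27]
BINARY_OP | → 27 | 27 = 27. Stack: [27]
STORE_FAST q → q=27. Stack: []
LOAD_FAST a → push 27. Stack: [27]
LOAD_CONST → push 8. Stack: [27, 8]
BINARY_OP - → 27 - 8 = 19. Stack: [19]
LOAD_FAST q → push 27. Stack: [19, 27]
BINARY_OP // → 19 // 27 = 0. Stack: [0]
STORE_FAST s → s=0. Stack: []
LOAD_FAST_LOAD_FAST s,b → push 0,11. Stack: [0, 11]
BINARY_OP // → 0 // 11 = 0. Stack: [0]
STORE_FAST s → s=0. Stack: []
LOAD_FAST s → push 0. Stack: [0]
LOAD_CONST → push 5. Stack: [0, 5]
BINARY_OP % → 0 % 5 = 0. Stack: [0]
STORE_FAST p → p=0. Stack: []
LOAD_FAST q → push 27. Stack: [27]
LOAD_CONST → push 6. Stack: [27, 6]
BINARY_OP + → 27 + 6 = 33. Stack: [33]
STORE_FAST s → s=33. Stack: []
LOAD_FAST q → push 27. Stack: [27]
LOAD_CONST → push 1. Stack: [27, 1]
BINARY_OP * → 27 * 1 = 27. Stack: [27]
STORE_FAST t → t=27. Stack: []
LOAD_CONST → push 12. Stack: [12]
LOAD_FAST s → push 33. Stack: [12, 33]
BINARY_OP - → 12 - 33 = -21. Stack: [-21]
LOAD_FAST_LOAD_FAST s,q → push 33,27. Stack: [-21, 33, 27]
BINARY_OP * → 33 * 27 = 891. Stack: [-21, 891]
BINARY_OP - → -21 - 891 = -912. Stack: [-912]
STORE_FAST w → w=-912. Stack: []
LOAD_FAST w → push -912. Stack: [-912]
RETURN_VALUE → return -912.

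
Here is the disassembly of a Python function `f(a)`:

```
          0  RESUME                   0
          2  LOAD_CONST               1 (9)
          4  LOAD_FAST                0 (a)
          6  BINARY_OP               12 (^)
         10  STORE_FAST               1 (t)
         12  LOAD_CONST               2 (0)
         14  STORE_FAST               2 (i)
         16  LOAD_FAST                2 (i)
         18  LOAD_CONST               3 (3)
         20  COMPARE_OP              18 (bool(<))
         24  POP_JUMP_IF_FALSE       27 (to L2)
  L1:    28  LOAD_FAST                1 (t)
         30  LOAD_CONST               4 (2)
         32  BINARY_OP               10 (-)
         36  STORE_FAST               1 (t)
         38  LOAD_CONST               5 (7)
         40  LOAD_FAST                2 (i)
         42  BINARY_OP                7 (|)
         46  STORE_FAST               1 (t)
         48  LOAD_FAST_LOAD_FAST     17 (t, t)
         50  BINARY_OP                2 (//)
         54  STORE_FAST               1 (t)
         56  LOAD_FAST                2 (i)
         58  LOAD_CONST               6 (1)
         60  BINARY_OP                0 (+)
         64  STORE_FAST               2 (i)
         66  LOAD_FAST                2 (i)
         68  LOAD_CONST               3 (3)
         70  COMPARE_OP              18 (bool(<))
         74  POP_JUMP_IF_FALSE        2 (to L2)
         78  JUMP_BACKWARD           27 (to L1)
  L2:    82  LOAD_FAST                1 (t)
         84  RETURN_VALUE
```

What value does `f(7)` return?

1

LOAD_CONST → push 9. Stack: [9]
LOAD_FAST a → push 7. Stack: [9, 7]
BINARY_OP ^ → 9 ^ 7 = 14. Stack: [14]
STORE_FAST t → t=14. Stack: []
LOAD_CONST → push 0. Stack: [0]
STORE_FAST i → i=0. Stack: []
LOAD_FAST i → push 0. Stack: [0]
LOAD_CONST → push 3. Stack: [0, 3]
COMPARE_OP bool(<) → 0 vs 3 = True. Stack: [True]
POP_JUMP_IF_FALSE → pop True; no jump. Stack: []
LOAD_FAST t → push 14. Stack: [14]
LOAD_CONST → push 2. Stack: [14, 2]
BINARY_OP - → 14 - 2 = 12. Stack: [12]
STORE_FAST t → t=12. Stack: []
LOAD_CONST → push 7. Stack: [7]
LOAD_FAST i → push 0. Stack: [7, 0]
BINARY_OP | → 7 | 0 = 7. Stack: [7]
STORE_FAST t → t=7. Stack: []
LOAD_FAST_LOAD_FAST t,t → push 7,7. Stack: [7, 7]
BINARY_OP // → 7 // 7 = 1. Stack: [1]
STORE_FAST t → t=1. Stack: []
LOAD_FAST i → push 0. Stack: [0]
LOAD_CONST → push 1. Stack: [0, 1]
BINARY_OP + → 0 + 1 = 1. Stack: [1]
STORE_FAST i → i=1. Stack: []
LOAD_FAST i → push 1. Stack: [1]
LOAD_CONST → push 3. Stack: [1, 3]
COMPARE_OP bool(<) → 1 vs 3 = True. Stack: [True]
POP_JUMP_IF_FALSE → pop True; no jump. Stack: []
LOAD_FAST t → push 1. Stack: [1]
LOAD_CONST → push 2. Stack: [1, 2]
BINARY_OP - → 1 - 2 = -1. Stack: [-1]
STORE_FAST t → t=-1. Stack: []
LOAD_CONST → push 7. Stack: [7]
LOAD_FAST i → push 1. Stack: [7, 1]
BINARY_OP | → 7 | 1 = 7. Stack: [7]
STORE_FAST t → t=7. Stack: []
LOAD_FAST_LOAD_FAST t,t → push 7,7. Stack: [7, 7]
BINARY_OP // → 7 // 7 = 1. Stack: [1]
STORE_FAST t → t=1. Stack: []
LOAD_FAST i → push 1. Stack: [1]
LOAD_CONST → push 1. Stack: [1, 1]
BINARY_OP + → 1 + 1 = 2. Stack: [2]
STORE_FAST i → i=2. Stack: []
LOAD_FAST i → push 2. Stack: [2]
LOAD_CONST → push 3. Stack: [2, 3]
COMPARE_OP bool(<) → 2 vs 3 = True. Stack: [True]
POP_JUMP_IF_FALSE → pop True; no jump. Stack: []
LOAD_FAST t → push 1. Stack: [1]
LOAD_CONST → push 2. Stack: [1, 2]
BINARY_OP - → 1 - 2 = -1. Stack: [-1]
STORE_FAST t → t=-1. Stack: []
LOAD_CONST → push 7. Stack: [7]
LOAD_FAST i → push 2. Stack: [7, 2]
BINARY_OP | → 7 | 2 = 7. Stack: [7]
STORE_FAST t → t=7. Stack: []
LOAD_FAST_LOAD_FAST t,t → push 7,7. Stack: [7, 7]
BINARY_OP // → 7 // 7 = 1. Stack: [1]
STORE_FAST t → t=1. Stack: []
LOAD_FAST i → push 2. Stack: [2]
LOAD_CONST → push 1. Stack: [2, 1]
BINARY_OP + → 2 + 1 = 3. Stack: [3]
STORE_FAST i → i=3. Stack: []
LOAD_FAST i → push 3. Stack: [3]
LOAD_CONST → push 3. Stack: [3, 3]
COMPARE_OP bool(<) → 3 vs 3 = False. Stack: [False]
POP_JUMP_IF_FALSE → pop False; jump. Stack: []
LOAD_FAST t → push 1. Stack: [1]
RETURN_VALUE → return 1.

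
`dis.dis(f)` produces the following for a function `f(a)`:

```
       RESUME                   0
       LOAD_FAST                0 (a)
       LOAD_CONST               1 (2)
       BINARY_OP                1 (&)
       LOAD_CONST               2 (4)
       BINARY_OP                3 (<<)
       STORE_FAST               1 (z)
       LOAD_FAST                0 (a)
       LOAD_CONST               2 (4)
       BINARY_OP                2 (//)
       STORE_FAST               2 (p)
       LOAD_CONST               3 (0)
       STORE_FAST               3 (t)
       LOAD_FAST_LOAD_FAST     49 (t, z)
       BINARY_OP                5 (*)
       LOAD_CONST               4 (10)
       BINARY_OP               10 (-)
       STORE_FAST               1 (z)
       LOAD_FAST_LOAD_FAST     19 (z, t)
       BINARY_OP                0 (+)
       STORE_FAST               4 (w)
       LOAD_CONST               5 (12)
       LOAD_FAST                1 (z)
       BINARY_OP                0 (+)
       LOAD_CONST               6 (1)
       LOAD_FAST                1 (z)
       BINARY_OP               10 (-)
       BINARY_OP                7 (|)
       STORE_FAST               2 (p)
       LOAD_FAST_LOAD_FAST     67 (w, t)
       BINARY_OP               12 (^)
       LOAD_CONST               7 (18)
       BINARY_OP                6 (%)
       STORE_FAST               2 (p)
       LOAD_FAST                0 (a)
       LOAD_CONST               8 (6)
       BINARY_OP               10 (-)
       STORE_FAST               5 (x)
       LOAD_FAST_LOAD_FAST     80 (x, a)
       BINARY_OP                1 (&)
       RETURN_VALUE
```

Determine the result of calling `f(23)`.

LOAD_FAST a → push 23. Stack: [23]
LOAD_CONST → push 2. Stack: [23, 2]
BINARY_OP & → 23 & 2 = 2. Stack: [2]
LOAD_CONST → push 4. Stack: [2, 4]
BINARY_OP << → 2 << 4 = 32. Stack: [32]
STORE_FAST z → z=32. Stack: []
LOAD_FAST a → push 23. Stack: [23]
LOAD_CONST → push 4. Stack: [23, 4]
BINARY_OP // → 23 // 4 = 5. Stack: [5]
STORE_FAST p → p=5. Stack: []
LOAD_CONST → push 0. Stack: [0]
STORE_FAST t → t=0. Stack: []
LOAD_FAST_LOAD_FAST t,z → push 0,32. Stack: [0, 32]
BINARY_OP * → 0 * 32 = 0. Stack: [0]
LOAD_CONST → push 10. Stack: [0, 10]
BINARY_OP - → 0 - 10 = -10. Stack: [-10]
STORE_FAST z → z=-10. Stack: []
LOAD_FAST_LOAD_FAST z,t → push -10,0. Stack: [-10, 0]
BINARY_OP + → -10 + 0 = -10. Stack: [-10]
STORE_FAST w → w=-10. Stack: []
LOAD_CONST → push 12. Stack: [12]
LOAD_FAST z → push -10. Stack: [12, -10]
BINARY_OP + → 12 + -10 = 2. Stack: [2]
LOAD_CONST → push 1. Stack: [2, 1]
LOAD_FAST z → push -10. Stack: [2, 1, -10]
BINARY_OP - → 1 - -10 = 11. Stack: [2, 11]
BINARY_OP | → 2 | 11 = 11. Stack: [11]
STORE_FAST p → p=11. Stack: []
LOAD_FAST_LOAD_FAST w,t → push -10,0. Stack: [-10, 0]
BINARY_OP ^ → -10 ^ 0 = -10. Stack: [-10]
LOAD_CONST → push 18. Stack: [-10, 18]
BINARY_OP % → -10 % 18 = 8. Stack: [8]
STORE_FAST p → p=8. Stack: []
LOAD_FAST a → push 23. Stack: [23]
LOAD_CONST → push 6. Stack: [23, 6]
BINARY_OP - → 23 - 6 = 17. Stack: [17]
STORE_FAST x → x=17. Stack: []
LOAD_FAST_LOAD_FAST x,a → push 17,23. Stack: [17, 23]
BINARY_OP & → 17 & 23 = 17. Stack: [17]
RETURN_VALUE → return 17.

17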